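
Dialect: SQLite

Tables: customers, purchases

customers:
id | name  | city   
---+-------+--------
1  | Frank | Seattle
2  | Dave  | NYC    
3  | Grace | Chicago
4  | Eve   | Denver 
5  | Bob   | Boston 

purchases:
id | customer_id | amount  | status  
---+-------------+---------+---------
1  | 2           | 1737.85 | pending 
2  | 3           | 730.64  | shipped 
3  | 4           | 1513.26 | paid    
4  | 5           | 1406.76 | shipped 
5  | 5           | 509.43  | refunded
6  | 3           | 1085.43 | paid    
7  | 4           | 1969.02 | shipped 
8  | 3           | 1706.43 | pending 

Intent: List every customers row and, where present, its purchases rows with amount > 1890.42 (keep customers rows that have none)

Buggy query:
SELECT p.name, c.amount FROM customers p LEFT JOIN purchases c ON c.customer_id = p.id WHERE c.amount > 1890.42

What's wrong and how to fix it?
Bug: A WHERE condition on the right-hand table after LEFT JOIN drops unmatched parents

Fix: Move the right-table condition into the ON clause so unmatched parents are kept

Corrected query:
SELECT p.name, c.amount FROM customers p LEFT JOIN purchases c ON c.customer_id = p.id AND c.amount > 1890.42

Result:
name  | amount 
------+--------
Frank | NULL   
Dave  | NULL   
Grace | NULL   
Eve   | 1969.02
Bob   | NULL   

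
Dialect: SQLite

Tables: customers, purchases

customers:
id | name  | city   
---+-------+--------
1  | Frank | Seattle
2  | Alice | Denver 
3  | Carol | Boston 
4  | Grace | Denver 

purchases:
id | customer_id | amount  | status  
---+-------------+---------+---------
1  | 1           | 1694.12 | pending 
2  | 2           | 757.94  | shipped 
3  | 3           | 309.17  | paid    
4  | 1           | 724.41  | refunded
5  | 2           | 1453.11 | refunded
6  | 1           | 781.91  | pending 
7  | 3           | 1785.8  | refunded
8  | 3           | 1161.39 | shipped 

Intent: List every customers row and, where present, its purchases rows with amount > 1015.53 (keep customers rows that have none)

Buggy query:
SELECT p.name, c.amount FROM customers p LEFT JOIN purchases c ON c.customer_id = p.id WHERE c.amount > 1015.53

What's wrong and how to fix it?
Bug: Filtering c.amount in WHERE discards the NULL rows produced by LEFT JOIN, turning it into an inner join

Fix: Move the right-table condition into the ON clause so unmatched parents are kept

Corrected query:
SELECT p.name, c.amount FROM customers p LEFT JOIN purchases c ON c.customer_id = p.id AND c.amount > 1015.53

Result:
name  | amount 
------+--------
Frank | 1694.12
Alice | 1453.11
Carol | 1161.39
Carol | 1785.8 
Grace | NULL   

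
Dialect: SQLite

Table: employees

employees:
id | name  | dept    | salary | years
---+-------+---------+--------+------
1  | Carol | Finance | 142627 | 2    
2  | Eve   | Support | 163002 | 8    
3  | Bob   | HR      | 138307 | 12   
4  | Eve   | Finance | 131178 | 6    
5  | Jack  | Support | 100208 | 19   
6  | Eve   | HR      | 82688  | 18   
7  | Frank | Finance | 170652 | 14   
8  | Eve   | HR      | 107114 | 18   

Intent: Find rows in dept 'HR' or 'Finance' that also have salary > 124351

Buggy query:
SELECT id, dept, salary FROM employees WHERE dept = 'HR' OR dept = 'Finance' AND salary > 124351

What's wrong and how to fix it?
Bug: Without parentheses, AND is evaluated before OR, so the salary filter only applies to the 'Finance' branch

Fix: Group the OR with parentheses (or use IN), then AND the threshold

Corrected query:
SELECT id, dept, salary FROM employees WHERE (dept = 'HR' OR dept = 'Finance') AND salary > 124351

Result:
id | dept    | salary
---+---------+-------
1  | Finance | 142627
3  | HR      | 138307
4  | Finance | 131178
7  | Finance | 170652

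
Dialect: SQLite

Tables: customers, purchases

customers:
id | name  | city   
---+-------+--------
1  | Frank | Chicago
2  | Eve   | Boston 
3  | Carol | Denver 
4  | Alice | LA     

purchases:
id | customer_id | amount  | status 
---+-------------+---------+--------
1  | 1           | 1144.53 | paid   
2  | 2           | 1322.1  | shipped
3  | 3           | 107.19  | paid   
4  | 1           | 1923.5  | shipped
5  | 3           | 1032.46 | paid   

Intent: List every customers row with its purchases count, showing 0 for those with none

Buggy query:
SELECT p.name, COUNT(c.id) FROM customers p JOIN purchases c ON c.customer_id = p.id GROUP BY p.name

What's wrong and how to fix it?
Bug: An inner join excludes parents with zero children

Fix: Use LEFT JOIN so parents without children still appear (COUNT(c.id) gives 0)

Corrected query:
SELECT p.name, COUNT(c.id) FROM customers p LEFT JOIN purchases c ON c.customer_id = p.id GROUP BY p.name

Result:
name  | COUNT(c.id)
------+------------
Alice | 0          
Carol | 2          
Eve   | 1          
Frank | 2          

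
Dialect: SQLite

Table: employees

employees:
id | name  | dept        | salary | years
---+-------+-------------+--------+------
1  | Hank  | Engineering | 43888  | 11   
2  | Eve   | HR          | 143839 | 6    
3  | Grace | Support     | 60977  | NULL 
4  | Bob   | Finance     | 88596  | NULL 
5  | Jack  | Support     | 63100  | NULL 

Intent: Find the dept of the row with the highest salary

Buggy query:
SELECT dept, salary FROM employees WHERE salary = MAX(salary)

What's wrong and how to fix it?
Bug: MAX(salary) is an aggregate and cannot be used directly in WHERE

Fix: Wrap MAX in a scalar subquery so WHERE compares against a single value

Corrected query:
SELECT dept, salary FROM employees WHERE salary = (SELECT MAX(salary) FROM employees)

Result:
dept | salary
-----+-------
HR   | 143839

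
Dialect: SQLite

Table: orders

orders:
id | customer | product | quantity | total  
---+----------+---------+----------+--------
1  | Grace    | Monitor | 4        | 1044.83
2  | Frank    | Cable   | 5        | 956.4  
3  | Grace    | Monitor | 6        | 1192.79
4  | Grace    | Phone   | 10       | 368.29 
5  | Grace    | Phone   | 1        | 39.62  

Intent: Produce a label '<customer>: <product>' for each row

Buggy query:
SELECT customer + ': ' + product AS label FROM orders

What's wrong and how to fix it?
Bug: SQLite uses || for string concatenation; + coerces text to numbers (yielding 0)

Fix: Replace + with || to concatenate text

Corrected query:
SELECT customer || ': ' || product AS label FROM orders

Result:
label         
--------------
Grace: Monitor
Frank: Cable  
Grace: Monitor
Grace: Phone  
Grace: Phone  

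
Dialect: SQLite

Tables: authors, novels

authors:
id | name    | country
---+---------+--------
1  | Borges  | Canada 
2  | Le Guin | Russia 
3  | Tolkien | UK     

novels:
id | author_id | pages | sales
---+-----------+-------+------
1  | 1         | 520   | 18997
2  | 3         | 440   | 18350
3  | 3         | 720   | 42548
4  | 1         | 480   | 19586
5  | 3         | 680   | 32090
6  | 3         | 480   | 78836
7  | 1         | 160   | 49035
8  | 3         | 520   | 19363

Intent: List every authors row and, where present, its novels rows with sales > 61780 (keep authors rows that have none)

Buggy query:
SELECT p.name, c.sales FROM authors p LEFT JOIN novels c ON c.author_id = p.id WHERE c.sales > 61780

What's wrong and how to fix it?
Bug: Filtering c.sales in WHERE discards the NULL rows produced by LEFT JOIN, turning it into an inner join

Fix: Put 'c.sales > 61780' in the JOIN's ON clause instead of WHERE

Corrected query:
SELECT p.name, c.sales FROM authors p LEFT JOIN novels c ON c.author_id = p.id AND c.sales > 61780

Result:
name    | sales
--------+------
Borges  | NULL 
Le Guin | NULL 
Tolkien | 78836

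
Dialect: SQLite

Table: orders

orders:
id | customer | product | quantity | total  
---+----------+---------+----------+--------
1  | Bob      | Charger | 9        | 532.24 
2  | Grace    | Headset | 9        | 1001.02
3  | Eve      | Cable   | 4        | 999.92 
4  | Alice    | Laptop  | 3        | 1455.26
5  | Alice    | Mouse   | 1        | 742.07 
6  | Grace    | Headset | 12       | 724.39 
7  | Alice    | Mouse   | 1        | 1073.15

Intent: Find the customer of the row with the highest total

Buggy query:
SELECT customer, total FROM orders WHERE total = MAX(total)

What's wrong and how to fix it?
Bug: MAX(total) is an aggregate and cannot be used directly in WHERE

Fix: Use a subquery: WHERE total = (SELECT MAX(total) FROM orders)

Corrected query:
SELECT customer, total FROM orders WHERE total = (SELECT MAX(total) FROM orders)

Result:
customer | total  
---------+--------
Alice    | 1455.26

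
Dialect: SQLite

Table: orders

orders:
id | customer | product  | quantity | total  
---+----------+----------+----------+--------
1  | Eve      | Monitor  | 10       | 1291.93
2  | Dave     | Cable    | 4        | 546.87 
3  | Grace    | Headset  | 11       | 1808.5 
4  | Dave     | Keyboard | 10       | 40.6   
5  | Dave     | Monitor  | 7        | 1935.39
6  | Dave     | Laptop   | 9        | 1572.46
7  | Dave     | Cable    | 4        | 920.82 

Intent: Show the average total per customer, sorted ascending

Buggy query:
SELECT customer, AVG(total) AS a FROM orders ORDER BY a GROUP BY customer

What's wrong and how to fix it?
Bug: ORDER BY appears before GROUP BY; SQL clause order requires GROUP BY first

Fix: Reorder: SELECT … FROM … GROUP BY … ORDER BY …

Corrected query:
SELECT customer, AVG(total) AS a FROM orders GROUP BY customer ORDER BY a

Result:
customer | a       
---------+---------
Dave     | 1003.228
Eve      | 1291.93 
Grace    | 1808.5  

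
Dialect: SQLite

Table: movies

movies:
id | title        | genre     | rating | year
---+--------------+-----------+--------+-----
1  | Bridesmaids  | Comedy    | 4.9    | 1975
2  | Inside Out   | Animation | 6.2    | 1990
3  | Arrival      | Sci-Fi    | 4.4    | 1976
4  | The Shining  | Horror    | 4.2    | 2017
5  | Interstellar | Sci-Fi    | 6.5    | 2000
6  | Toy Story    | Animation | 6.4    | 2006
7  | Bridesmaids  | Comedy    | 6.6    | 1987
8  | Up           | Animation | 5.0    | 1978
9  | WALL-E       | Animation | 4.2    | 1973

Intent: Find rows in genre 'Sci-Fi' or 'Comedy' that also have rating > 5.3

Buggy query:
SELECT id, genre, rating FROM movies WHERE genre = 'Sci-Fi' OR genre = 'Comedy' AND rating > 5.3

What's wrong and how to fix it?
Bug: Without parentheses, AND is evaluated before OR, so the rating filter only applies to the 'Comedy' branch

Fix: Group the OR with parentheses (or use IN), then AND the threshold

Corrected query:
SELECT id, genre, rating FROM movies WHERE (genre = 'Sci-Fi' OR genre = 'Comedy') AND rating > 5.3

Result:
id | genre  | rating
---+--------+-------
5  | Sci-Fi | 6.5   
7  | Comedy | 6.6   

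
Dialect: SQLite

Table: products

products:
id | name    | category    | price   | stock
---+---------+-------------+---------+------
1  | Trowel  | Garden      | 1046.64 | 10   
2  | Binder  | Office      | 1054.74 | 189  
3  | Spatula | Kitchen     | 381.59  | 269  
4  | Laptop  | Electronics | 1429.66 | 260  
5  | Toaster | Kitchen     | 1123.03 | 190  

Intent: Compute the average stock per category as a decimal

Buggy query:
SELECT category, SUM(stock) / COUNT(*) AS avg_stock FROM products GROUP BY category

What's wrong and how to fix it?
Bug: Both operands are integers, so '/' performs integer division and truncates

Fix: Cast one side to REAL so the division keeps the fractional part

Corrected query:
SELECT category, SUM(stock) * 1.0 / COUNT(*) AS avg_stock FROM products GROUP BY category

Result:
category    | avg_stock
------------+----------
Electronics | 260      
Garden      | 10       
Kitchen     | 229.5    
Office      | 189      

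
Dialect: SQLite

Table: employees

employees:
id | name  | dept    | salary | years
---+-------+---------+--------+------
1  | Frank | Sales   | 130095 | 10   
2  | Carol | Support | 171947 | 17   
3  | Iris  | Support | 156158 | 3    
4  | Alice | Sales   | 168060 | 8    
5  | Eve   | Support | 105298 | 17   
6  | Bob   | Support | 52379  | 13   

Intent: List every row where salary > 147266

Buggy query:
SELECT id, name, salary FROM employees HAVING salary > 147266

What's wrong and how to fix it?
Bug: HAVING filters the output of aggregation, but this query has no GROUP BY and no aggregate functions, so SQLite rejects it (HAVING clause on a non-aggregate query); the condition here is per row

Fix: Replace HAVING with WHERE since the condition applies to individual rows

Corrected query:
SELECT id, name, salary FROM employees WHERE salary > 147266

Result:
id | name  | salary
---+-------+-------
2  | Carol | 171947
3  | Iris  | 156158
4  | Alice | 168060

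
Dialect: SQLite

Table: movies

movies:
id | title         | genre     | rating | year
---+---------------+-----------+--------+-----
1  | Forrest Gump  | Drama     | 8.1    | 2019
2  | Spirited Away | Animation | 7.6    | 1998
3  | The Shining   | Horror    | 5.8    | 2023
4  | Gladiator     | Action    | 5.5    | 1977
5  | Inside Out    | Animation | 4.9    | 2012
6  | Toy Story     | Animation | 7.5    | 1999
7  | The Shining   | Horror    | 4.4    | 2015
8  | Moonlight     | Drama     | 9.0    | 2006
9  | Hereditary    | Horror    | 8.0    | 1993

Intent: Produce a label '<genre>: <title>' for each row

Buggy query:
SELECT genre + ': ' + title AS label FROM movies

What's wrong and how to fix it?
Bug: SQLite uses || for string concatenation; + coerces text to numbers (yielding 0)

Fix: Replace + with || to concatenate text

Corrected query:
SELECT genre || ': ' || title AS label FROM movies

Result:
label                   
------------------------
Drama: Forrest Gump     
Animation: Spirited Away
Horror: The Shining     
Action: Gladiator       
Animation: Inside Out   
Animation: Toy Story    
Horror: The Shining     
Drama: Moonlight        
Horror: Hereditary      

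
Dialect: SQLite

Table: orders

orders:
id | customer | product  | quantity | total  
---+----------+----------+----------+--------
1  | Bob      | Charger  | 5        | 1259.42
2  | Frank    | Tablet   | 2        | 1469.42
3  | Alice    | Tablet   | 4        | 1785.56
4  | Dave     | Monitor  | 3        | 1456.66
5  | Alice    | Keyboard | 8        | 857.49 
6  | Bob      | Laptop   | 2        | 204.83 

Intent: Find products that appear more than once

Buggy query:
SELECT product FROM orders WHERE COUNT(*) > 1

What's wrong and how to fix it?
Bug: COUNT(*) is an aggregate and cannot be used in WHERE

Fix: Group first, then use HAVING for the count condition

Corrected query:
SELECT product FROM orders GROUP BY product HAVING COUNT(*) > 1

Result:
product
-------
Tablet 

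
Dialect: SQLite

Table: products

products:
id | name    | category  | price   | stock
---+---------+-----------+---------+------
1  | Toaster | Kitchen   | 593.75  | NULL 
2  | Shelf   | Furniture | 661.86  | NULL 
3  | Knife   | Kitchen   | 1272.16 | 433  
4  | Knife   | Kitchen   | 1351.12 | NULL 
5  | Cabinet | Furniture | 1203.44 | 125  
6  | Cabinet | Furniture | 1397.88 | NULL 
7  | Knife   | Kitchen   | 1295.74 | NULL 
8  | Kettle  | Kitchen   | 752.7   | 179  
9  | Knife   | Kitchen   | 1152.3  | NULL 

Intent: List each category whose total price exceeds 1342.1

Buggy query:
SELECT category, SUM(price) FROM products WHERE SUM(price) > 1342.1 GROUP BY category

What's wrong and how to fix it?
Bug: WHERE runs before GROUP BY, so aggregates aren't available there

Fix: Move the aggregate condition to a HAVING clause

Corrected query:
SELECT category, SUM(price) FROM products GROUP BY category HAVING SUM(price) > 1342.1

Result:
category  | SUM(price)
----------+-----------
Furniture | 3263.18   
Kitchen   | 6417.77   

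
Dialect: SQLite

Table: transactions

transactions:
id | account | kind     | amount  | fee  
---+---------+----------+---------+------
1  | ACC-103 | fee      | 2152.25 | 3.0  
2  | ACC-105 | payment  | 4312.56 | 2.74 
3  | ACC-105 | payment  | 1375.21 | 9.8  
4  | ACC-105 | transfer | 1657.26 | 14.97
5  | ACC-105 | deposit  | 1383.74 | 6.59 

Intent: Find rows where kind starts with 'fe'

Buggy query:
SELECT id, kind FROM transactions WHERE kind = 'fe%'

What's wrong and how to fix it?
Bug: Wildcards only work with LIKE; '=' treats '%' as a literal character

Fix: Replace '=' with LIKE so 'fe%' is treated as a pattern

Corrected query:
SELECT id, kind FROM transactions WHERE kind LIKE 'fe%'

Result:
id | kind
---+-----
1  | fee 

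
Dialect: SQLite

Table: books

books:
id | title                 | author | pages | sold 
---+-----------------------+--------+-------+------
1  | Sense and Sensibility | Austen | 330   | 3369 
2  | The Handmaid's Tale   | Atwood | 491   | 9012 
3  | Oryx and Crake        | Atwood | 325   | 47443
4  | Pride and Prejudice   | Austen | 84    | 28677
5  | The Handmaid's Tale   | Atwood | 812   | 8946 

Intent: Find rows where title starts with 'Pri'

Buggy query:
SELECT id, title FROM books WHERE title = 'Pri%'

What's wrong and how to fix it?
Bug: Wildcards only work with LIKE; '=' treats '%' as a literal character

Fix: Use LIKE for wildcard pattern matching

Corrected query:
SELECT id, title FROM books WHERE title LIKE 'Pri%'

Result:
id | title              
---+--------------------
4  | Pride and Prejudice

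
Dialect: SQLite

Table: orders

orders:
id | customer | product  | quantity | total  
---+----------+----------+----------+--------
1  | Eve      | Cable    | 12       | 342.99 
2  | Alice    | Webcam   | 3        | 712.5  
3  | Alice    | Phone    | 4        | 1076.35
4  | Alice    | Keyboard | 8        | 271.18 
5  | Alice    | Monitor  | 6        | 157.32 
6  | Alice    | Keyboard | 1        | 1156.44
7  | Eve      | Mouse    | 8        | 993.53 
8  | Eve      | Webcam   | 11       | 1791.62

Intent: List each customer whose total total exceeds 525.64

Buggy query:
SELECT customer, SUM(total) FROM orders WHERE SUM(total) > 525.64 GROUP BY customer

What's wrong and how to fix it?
Bug: WHERE runs before GROUP BY, so aggregates aren't available there

Fix: Move the aggregate condition to a HAVING clause

Corrected query:
SELECT customer, SUM(total) FROM orders GROUP BY customer HAVING SUM(total) > 525.64

Result:
customer | SUM(total)
---------+-----------
Alice    | 3373.79   
Eve      | 3128.14   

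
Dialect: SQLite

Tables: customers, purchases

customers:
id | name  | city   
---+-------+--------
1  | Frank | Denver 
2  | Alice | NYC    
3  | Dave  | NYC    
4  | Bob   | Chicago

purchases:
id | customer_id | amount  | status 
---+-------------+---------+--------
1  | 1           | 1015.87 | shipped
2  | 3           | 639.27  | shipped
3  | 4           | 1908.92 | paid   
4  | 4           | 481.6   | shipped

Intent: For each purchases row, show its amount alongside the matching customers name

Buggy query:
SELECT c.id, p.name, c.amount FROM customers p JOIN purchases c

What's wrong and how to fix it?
Bug: JOIN with no ON clause produces a cartesian product; every purchases row pairs with every customers row

Fix: Specify the join condition linking the foreign key to the parent id

Corrected query:
SELECT c.id, p.name, c.amount FROM customers p JOIN purchases c ON c.customer_id = p.id

Result:
id | name  | amount 
---+-------+--------
1  | Frank | 1015.87
2  | Dave  | 639.27 
3  | Bob   | 1908.92
4  | Bob   | 481.6  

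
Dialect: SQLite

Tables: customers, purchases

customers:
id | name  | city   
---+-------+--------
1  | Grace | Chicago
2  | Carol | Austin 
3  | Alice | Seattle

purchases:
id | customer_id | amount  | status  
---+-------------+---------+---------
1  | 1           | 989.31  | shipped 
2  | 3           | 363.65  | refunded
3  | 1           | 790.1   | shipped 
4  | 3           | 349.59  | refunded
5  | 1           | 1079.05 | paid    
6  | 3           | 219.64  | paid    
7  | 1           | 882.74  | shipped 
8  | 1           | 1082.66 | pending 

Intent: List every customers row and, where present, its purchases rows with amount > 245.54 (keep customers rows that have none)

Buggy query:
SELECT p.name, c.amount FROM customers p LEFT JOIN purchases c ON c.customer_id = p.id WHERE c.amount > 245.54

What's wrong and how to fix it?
Bug: Filtering c.amount in WHERE discards the NULL rows produced by LEFT JOIN, turning it into an inner join

Fix: Put 'c.amount > 245.54' in the JOIN's ON clause instead of WHERE

Corrected query:
SELECT p.name, c.amount FROM customers p LEFT JOIN purchases c ON c.customer_id = p.id AND c.amount > 245.54

Result:
name  | amount 
------+--------
Grace | 790.1  
Grace | 882.74 
Grace | 989.31 
Grace | 1079.05
Grace | 1082.66
Carol | NULL   
Alice | 349.59 
Alice | 363.65 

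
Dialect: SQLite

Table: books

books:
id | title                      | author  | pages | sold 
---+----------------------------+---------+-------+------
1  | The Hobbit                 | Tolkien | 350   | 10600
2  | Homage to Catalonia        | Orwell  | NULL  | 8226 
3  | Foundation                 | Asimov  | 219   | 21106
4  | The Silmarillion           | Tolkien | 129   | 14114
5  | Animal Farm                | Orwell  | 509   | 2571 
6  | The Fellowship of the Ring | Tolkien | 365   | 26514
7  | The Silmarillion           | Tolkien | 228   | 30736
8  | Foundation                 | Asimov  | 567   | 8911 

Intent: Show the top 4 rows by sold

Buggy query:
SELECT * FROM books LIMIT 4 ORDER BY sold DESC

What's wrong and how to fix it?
Bug: ORDER BY cannot follow LIMIT; LIMIT is the final clause

Fix: Swap the clauses: ORDER BY first, then LIMIT

Corrected query:
SELECT * FROM books ORDER BY sold DESC LIMIT 4

Result:
id | title                      | author  | pages | sold 
---+----------------------------+---------+-------+------
7  | The Silmarillion           | Tolkien | 228   | 30736
6  | The Fellowship of the Ring | Tolkien | 365   | 26514
3  | Foundation                 | Asimov  | 219   | 21106
4  | The Silmarillion           | Tolkien | 129   | 14114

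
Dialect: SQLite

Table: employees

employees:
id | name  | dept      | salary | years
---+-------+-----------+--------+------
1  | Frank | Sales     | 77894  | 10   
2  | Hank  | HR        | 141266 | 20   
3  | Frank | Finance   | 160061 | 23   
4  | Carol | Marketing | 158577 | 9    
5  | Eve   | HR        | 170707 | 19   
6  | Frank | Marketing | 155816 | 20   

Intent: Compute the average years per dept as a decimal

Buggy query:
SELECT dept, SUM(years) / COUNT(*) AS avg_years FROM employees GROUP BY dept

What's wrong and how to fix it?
Bug: Both operands are integers, so '/' performs integer division and truncates

Fix: Cast one side to REAL so the division keeps the fractional part

Corrected query:
SELECT dept, SUM(years) * 1.0 / COUNT(*) AS avg_years FROM employees GROUP BY dept

Result:
dept      | avg_years
----------+----------
Finance   | 23       
HR        | 19.5     
Marketing | 14.5     
Sales     | 10       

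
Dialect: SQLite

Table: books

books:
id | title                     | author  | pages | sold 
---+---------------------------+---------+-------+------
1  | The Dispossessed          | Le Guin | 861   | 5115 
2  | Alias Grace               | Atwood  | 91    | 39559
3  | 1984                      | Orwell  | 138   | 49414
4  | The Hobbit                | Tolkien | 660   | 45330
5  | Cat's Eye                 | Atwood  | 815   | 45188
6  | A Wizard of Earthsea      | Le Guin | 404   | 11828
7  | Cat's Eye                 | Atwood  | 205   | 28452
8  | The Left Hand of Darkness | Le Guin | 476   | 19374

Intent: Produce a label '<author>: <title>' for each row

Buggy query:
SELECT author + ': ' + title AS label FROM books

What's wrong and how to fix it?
Bug: SQLite uses || for string concatenation; + coerces text to numbers (yielding 0)

Fix: Replace + with || to concatenate text

Corrected query:
SELECT author || ': ' || title AS label FROM books

Result:
label                             
----------------------------------
Le Guin: The Dispossessed         
Atwood: Alias Grace               
Orwell: 1984                      
Tolkien: The Hobbit               
Atwood: Cat's Eye                 
Le Guin: A Wizard of Earthsea     
Atwood: Cat's Eye                 
Le Guin: The Left Hand of Darkness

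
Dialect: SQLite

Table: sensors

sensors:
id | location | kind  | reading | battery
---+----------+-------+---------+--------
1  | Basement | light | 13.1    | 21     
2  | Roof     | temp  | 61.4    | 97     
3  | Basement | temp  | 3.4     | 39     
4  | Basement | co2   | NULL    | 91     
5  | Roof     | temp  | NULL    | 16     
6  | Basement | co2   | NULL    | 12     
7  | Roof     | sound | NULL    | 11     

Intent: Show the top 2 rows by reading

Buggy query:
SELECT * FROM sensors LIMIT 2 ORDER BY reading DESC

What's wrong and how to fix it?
Bug: LIMIT must come after ORDER BY

Fix: Swap the clauses: ORDER BY first, then LIMIT

Corrected query:
SELECT * FROM sensors ORDER BY reading DESC LIMIT 2

Result:
id | location | kind  | reading | battery
---+----------+-------+---------+--------
2  | Roof     | temp  | 61.4    | 97     
1  | Basement | light | 13.1    | 21     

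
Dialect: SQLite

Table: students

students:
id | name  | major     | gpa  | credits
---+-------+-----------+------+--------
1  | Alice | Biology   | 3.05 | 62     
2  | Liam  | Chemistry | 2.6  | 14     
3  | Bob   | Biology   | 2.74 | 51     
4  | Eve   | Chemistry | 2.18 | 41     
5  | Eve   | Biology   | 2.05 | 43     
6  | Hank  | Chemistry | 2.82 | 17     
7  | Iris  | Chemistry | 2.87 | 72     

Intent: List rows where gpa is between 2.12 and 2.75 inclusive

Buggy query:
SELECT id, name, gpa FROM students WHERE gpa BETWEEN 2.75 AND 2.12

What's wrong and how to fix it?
Bug: The bounds are reversed; BETWEEN a AND b requires a <= b to match anything

Fix: Swap the bounds so the smaller value comes first

Corrected query:
SELECT id, name, gpa FROM students WHERE gpa BETWEEN 2.12 AND 2.75

Result:
id | name | gpa 
---+------+-----
2  | Liam | 2.6 
3  | Bob  | 2.74
4  | Eve  | 2.18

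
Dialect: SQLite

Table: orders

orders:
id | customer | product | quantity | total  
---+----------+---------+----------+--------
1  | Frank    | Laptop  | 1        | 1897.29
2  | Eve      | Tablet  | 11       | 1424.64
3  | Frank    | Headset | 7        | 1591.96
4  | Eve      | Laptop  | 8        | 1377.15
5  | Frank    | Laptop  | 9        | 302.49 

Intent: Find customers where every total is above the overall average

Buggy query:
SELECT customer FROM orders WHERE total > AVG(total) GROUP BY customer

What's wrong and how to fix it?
Bug: AVG() is an aggregate; it can't sit directly in WHERE

Fix: Use a subquery for AVG and a HAVING MIN(...) filter so the condition holds for every row in the group

Corrected query:
SELECT customer FROM orders GROUP BY customer HAVING MIN(total) > (SELECT AVG(total) FROM orders)

Result:
customer
--------
Eve     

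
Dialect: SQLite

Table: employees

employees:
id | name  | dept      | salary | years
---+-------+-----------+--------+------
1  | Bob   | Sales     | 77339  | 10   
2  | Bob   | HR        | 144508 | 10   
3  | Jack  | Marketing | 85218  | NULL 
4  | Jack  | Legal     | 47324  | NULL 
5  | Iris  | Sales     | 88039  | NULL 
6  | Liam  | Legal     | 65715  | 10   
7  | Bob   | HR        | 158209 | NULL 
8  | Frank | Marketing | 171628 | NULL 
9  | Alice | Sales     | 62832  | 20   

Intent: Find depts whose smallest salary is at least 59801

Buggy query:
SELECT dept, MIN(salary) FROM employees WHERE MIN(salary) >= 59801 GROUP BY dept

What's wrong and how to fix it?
Bug: Aggregates like MIN are computed per group after WHERE runs

Fix: Replace WHERE with HAVING after the GROUP BY

Corrected query:
SELECT dept, MIN(salary) FROM employees GROUP BY dept HAVING MIN(salary) >= 59801

Result:
dept      | MIN(salary)
----------+------------
HR        | 144508     
Marketing | 85218      
Sales     | 62832      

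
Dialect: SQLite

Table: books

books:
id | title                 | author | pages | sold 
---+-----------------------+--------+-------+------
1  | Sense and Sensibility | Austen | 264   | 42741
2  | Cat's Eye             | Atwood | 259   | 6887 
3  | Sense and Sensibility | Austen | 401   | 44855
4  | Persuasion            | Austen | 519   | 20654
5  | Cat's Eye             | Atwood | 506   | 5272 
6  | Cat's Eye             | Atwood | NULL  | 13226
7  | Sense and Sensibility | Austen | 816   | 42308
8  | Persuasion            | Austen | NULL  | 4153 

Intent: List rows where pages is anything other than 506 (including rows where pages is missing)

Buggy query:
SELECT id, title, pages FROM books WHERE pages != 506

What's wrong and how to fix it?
Bug: Inequality against NULL is unknown, not true; rows with NULL are dropped

Fix: Handle NULL separately with IS NULL alongside the inequality

Corrected query:
SELECT id, title, pages FROM books WHERE pages != 506 OR pages IS NULL

Result:
id | title                 | pages
---+-----------------------+------
1  | Sense and Sensibility | 264  
2  | Cat's Eye             | 259  
3  | Sense and Sensibility | 401  
4  | Persuasion            | 519  
6  | Cat's Eye             | NULL 
7  | Sense and Sensibility | 816  
8  | Persuasion            | NULL 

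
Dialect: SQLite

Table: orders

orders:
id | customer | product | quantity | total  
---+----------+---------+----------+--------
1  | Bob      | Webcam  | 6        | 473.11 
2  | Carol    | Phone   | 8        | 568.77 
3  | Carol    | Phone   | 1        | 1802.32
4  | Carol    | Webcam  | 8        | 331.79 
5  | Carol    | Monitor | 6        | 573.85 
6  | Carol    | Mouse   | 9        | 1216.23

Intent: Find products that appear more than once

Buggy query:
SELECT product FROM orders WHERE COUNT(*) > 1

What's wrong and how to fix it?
Bug: COUNT(*) is an aggregate and cannot be used in WHERE

Fix: GROUP BY product, then filter groups with HAVING COUNT(*) > 1

Corrected query:
SELECT product FROM orders GROUP BY product HAVING COUNT(*) > 1

Result:
product
-------
Phone  
Webcam 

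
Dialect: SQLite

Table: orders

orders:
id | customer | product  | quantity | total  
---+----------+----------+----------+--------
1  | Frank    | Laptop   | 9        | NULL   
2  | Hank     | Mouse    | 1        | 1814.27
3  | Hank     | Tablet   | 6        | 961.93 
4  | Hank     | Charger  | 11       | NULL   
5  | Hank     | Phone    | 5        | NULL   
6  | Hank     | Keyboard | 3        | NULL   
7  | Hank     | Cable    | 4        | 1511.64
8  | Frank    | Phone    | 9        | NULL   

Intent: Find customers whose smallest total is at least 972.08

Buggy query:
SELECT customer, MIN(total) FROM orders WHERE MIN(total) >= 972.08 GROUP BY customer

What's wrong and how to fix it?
Bug: MIN() in WHERE is a misuse of aggregate

Fix: Use HAVING for the per-group MIN condition

Corrected query:
SELECT customer, MIN(total) FROM orders GROUP BY customer HAVING MIN(total) >= 972.08

Result:
(no rows)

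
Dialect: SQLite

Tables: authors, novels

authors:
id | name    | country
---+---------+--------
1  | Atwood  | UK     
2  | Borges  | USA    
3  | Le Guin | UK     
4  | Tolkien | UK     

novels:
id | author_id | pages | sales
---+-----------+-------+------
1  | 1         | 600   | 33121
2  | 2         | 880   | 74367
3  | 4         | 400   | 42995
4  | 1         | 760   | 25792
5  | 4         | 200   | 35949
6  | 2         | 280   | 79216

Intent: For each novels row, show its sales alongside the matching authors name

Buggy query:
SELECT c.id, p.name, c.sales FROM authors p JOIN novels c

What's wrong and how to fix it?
Bug: JOIN with no ON clause produces a cartesian product; every novels row pairs with every authors row

Fix: Add ON c.author_id = p.id to the JOIN

Corrected query:
SELECT c.id, p.name, c.sales FROM authors p JOIN novels c ON c.author_id = p.id

Result:
id | name    | sales
---+---------+------
1  | Atwood  | 33121
2  | Borges  | 74367
3  | Tolkien | 42995
4  | Atwood  | 25792
5  | Tolkien | 35949
6  | Borges  | 79216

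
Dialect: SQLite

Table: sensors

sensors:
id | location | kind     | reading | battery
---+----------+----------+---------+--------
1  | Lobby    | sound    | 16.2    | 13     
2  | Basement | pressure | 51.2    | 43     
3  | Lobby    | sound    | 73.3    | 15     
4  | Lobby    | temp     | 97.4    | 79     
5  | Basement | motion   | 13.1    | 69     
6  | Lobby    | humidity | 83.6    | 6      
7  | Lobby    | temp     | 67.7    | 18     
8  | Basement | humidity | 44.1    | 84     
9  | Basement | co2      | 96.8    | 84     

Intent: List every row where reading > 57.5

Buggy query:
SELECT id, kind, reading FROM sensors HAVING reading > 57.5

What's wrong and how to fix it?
Bug: This is a non-aggregate query (no GROUP BY, no aggregates), so in SQLite the HAVING clause is invalid here; a row-level condition belongs in WHERE

Fix: Replace HAVING with WHERE since the condition applies to individual rows

Corrected query:
SELECT id, kind, reading FROM sensors WHERE reading > 57.5

Result:
id | kind     | reading
---+----------+--------
3  | sound    | 73.3   
4  | temp     | 97.4   
6  | humidity | 83.6   
7  | temp     | 67.7   
9  | co2      | 96.8   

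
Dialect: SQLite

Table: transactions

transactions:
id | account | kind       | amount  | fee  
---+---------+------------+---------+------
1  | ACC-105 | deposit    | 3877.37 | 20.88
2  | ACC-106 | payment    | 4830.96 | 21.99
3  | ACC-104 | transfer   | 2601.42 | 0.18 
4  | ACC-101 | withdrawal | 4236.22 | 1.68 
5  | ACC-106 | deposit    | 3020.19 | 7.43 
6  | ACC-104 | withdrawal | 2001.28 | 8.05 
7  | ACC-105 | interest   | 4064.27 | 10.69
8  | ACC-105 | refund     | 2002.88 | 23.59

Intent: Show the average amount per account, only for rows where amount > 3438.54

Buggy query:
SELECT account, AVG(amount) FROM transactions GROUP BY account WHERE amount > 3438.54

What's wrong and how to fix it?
Bug: Row-level WHERE must come before GROUP BY in the clause order

Fix: Move the WHERE clause before GROUP BY

Corrected query:
SELECT account, AVG(amount) FROM transactions WHERE amount > 3438.54 GROUP BY account

Result:
account | AVG(amount)
--------+------------
ACC-101 | 4236.22    
ACC-105 | 3970.82    
ACC-106 | 4830.96    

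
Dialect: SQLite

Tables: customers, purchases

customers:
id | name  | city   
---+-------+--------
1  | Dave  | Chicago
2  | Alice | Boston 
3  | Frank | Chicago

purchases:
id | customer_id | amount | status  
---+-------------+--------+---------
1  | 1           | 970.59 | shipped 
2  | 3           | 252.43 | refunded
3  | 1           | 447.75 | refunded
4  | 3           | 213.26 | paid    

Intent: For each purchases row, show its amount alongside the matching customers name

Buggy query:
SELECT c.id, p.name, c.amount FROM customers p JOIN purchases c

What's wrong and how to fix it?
Bug: Missing join condition: each purchases row is matched to all customers rows instead of just its own

Fix: Specify the join condition linking the foreign key to the parent id

Corrected query:
SELECT c.id, p.name, c.amount FROM customers p JOIN purchases c ON c.customer_id = p.id

Result:
id | name  | amount
---+-------+-------
1  | Dave  | 970.59
2  | Frank | 252.43
3  | Dave  | 447.75
4  | Frank | 213.26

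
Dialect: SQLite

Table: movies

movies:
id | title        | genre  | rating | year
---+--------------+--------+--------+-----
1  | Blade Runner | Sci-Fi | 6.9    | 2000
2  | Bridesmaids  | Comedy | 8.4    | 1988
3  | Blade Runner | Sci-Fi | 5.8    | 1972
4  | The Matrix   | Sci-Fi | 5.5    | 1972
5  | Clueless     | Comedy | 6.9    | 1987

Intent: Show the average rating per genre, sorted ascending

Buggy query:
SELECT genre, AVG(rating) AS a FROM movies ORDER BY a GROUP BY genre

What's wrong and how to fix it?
Bug: ORDER BY appears before GROUP BY; SQL clause order requires GROUP BY first

Fix: Reorder: SELECT … FROM … GROUP BY … ORDER BY …

Corrected query:
SELECT genre, AVG(rating) AS a FROM movies GROUP BY genre ORDER BY a

Result:
genre  | a       
-------+---------
Sci-Fi | 6.066667
Comedy | 7.65    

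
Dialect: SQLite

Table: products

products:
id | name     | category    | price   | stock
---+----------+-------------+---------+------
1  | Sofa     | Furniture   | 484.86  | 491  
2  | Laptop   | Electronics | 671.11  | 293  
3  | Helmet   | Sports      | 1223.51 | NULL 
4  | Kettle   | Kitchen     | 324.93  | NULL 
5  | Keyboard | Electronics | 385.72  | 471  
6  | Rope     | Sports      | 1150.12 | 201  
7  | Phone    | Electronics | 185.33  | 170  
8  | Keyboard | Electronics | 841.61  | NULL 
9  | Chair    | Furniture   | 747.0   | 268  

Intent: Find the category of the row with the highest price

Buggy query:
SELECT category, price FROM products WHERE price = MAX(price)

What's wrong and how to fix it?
Bug: WHERE is evaluated per row; an aggregate over the whole table isn't defined there

Fix: Wrap MAX in a scalar subquery so WHERE compares against a single value

Corrected query:
SELECT category, price FROM products WHERE price = (SELECT MAX(price) FROM products)

Result:
category | price  
---------+--------
Sports   | 1223.51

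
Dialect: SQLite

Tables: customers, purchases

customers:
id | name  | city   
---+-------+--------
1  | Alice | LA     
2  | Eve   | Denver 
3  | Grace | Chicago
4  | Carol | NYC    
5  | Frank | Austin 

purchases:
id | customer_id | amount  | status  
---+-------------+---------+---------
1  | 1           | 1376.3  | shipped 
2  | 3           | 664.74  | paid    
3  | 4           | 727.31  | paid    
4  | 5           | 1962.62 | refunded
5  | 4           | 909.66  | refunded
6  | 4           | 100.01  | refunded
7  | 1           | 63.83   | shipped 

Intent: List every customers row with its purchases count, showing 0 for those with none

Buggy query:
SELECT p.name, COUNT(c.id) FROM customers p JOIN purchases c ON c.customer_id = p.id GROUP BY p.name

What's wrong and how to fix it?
Bug: An inner join excludes parents with zero children

Fix: Switch to LEFT JOIN to retain unmatched parent rows

Corrected query:
SELECT p.name, COUNT(c.id) FROM customers p LEFT JOIN purchases c ON c.customer_id = p.id GROUP BY p.name

Result:
name  | COUNT(c.id)
------+------------
Alice | 2          
Carol | 3          
Eve   | 0          
Frank | 1          
Grace | 1          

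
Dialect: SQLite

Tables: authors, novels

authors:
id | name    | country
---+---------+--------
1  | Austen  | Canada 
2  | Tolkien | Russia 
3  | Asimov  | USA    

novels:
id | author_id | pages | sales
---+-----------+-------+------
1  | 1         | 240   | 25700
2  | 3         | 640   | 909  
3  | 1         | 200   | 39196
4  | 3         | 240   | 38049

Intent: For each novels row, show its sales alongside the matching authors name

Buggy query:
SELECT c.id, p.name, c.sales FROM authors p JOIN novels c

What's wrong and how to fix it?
Bug: JOIN with no ON clause produces a cartesian product; every novels row pairs with every authors row

Fix: Add ON c.author_id = p.id to the JOIN

Corrected query:
SELECT c.id, p.name, c.sales FROM authors p JOIN novels c ON c.author_id = p.id

Result:
id | name   | sales
---+--------+------
1  | Austen | 25700
2  | Asimov | 909  
3  | Austen | 39196
4  | Asimov | 38049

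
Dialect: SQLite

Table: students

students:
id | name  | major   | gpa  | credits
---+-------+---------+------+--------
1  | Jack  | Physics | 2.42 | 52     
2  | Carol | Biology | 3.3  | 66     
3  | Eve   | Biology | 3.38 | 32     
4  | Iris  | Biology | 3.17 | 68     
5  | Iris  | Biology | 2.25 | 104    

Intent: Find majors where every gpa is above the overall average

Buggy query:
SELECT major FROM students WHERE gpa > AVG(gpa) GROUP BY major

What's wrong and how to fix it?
Bug: AVG() is an aggregate; it can't sit directly in WHERE

Fix: Use a subquery for AVG and a HAVING MIN(...) filter so the condition holds for every row in the group

Corrected query:
SELECT major FROM students GROUP BY major HAVING MIN(gpa) > (SELECT AVG(gpa) FROM students)

Result:
(no rows)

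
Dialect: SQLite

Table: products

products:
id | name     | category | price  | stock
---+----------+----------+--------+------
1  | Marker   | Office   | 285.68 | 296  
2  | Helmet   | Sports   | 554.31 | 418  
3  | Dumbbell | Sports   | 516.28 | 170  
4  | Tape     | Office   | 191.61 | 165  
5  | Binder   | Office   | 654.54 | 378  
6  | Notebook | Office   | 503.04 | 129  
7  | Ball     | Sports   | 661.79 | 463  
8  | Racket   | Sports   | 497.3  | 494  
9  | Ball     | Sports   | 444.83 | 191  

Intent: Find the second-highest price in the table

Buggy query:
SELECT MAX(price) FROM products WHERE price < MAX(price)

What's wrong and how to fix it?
Bug: MAX(price) on the right of the comparison is an aggregate-in-WHERE error

Fix: Put the inner MAX in a scalar subquery

Corrected query:
SELECT MAX(price) FROM products WHERE price < (SELECT MAX(price) FROM products)

Result:
MAX(price)
----------
654.54    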